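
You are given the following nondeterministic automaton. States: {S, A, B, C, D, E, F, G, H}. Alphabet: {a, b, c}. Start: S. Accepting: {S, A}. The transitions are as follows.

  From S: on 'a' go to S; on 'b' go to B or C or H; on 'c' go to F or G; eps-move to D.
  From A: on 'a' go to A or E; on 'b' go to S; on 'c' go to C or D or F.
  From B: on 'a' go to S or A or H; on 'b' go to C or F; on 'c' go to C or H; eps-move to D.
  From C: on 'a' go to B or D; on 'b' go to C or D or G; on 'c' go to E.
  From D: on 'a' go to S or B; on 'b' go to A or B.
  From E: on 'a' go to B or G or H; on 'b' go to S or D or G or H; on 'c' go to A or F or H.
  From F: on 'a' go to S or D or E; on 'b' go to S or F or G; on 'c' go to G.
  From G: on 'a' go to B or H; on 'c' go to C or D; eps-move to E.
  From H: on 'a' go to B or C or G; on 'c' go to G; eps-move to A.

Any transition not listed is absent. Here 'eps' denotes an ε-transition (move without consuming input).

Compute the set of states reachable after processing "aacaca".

{S, A, B, C, D, E, G, H}

Start: ε-closure({S}) = {S, D}.
Read 'a': S→{S}, D→{S, B}; union {S, B}; ε-closure = {S, B, D}.
Read 'a': S→{S}, B→{S, A, H}, D→{S, B}; union {S, A, B, H}; ε-closure = {S, A, B, D, H}.
Read 'c': S→{F, G}, A→{C, D, F}, B→{C, H}, D→∅, H→{G}; union {C, D, F, G, H}; ε-closure = {A, C, D, E, F, G, H}.
Read 'a': A→{A, E}, C→{B, D}, D→{S, B}, E→{B, G, H}, F→{S, D, E}, G→{B, H}, H→{B, C, G}; now {S, A, B, C, D, E, G, H}.
Read 'c': S→{F, G}, A→{C, D, F}, B→{C, H}, C→{E}, D→∅, E→{A, F, H}, G→{C, D}, H→{G}; now {A, C, D, E, F, G, H}.
Read 'a': A→{A, E}, C→{B, D}, D→{S, B}, E→{B, G, H}, F→{S, D, E}, G→{B, H}, H→{B, C, G}; now {S, A, B, C, D, E, G, H}.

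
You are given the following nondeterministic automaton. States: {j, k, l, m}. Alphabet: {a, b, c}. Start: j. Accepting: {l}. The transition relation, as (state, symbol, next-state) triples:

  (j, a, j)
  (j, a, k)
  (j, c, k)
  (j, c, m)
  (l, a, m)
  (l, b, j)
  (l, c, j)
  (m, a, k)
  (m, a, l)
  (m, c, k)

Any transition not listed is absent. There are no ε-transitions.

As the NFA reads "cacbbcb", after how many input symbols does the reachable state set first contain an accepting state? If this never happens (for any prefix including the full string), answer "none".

Start in {j}.
Read 'c': {j} → {k, m}.
Read 'a': {k, m} → {k, l}.
None of the earlier sets intersect F, but {k, l} does.

2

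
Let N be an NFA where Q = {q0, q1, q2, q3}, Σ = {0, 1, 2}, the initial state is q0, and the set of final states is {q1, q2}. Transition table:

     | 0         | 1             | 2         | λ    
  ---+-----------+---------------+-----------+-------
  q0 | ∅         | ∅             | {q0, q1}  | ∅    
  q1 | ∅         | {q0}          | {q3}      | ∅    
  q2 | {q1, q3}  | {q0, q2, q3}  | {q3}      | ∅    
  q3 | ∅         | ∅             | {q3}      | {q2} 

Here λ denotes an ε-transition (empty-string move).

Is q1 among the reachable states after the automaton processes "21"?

No

Start in {q0}.
Read '2': {q0} → {q0, q1}.
Read '1': {q0, q1} → {q0}.
State q1 is not in {q0}.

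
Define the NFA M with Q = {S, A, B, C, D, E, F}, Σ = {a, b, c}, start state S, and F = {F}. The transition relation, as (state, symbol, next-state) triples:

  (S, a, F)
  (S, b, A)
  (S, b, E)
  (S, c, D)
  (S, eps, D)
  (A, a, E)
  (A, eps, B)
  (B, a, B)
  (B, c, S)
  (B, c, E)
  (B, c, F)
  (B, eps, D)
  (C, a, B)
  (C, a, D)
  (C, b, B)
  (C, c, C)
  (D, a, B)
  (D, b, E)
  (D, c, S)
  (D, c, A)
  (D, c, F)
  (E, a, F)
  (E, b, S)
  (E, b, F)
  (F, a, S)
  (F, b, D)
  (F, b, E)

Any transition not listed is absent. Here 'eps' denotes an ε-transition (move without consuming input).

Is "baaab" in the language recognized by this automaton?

No

Start: ε-closure({S}) = {S, D}.
Read 'b': {S, D} → {A, B, D, E}.
Read 'a': {A, B, D, E} → {B, D, E, F}.
Read 'a': {B, D, E, F} → {S, B, D, F}.
Read 'a': {S, B, D, F} → {S, B, D, F}.
Read 'b': {S, B, D, F} → {A, B, D, E}.
The final set {A, B, D, E} contains no accepting state.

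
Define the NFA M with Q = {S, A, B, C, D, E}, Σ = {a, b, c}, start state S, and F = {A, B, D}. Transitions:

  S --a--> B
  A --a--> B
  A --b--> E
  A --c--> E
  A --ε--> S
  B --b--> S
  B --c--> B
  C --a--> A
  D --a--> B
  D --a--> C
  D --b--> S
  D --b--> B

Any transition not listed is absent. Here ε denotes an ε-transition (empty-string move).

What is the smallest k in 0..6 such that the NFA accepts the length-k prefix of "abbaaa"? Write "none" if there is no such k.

Start in {S}.
Read 'a': S→{B}; now {B}.
None of the earlier sets intersect F, but {B} does.

1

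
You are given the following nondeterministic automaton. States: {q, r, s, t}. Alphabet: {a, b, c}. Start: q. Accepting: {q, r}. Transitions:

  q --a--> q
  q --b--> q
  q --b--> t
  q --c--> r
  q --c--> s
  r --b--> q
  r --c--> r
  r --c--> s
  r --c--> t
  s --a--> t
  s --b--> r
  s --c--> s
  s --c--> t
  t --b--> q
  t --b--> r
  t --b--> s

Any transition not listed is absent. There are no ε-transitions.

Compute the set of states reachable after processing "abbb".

Start in {q}.
Read 'a': {q} → {q}.
Read 'b': {q} → {q, t}.
Read 'b': {q, t} → {q, r, s, t}.
Read 'b': {q, r, s, t} → {q, r, s, t}.

{q, r, s, t}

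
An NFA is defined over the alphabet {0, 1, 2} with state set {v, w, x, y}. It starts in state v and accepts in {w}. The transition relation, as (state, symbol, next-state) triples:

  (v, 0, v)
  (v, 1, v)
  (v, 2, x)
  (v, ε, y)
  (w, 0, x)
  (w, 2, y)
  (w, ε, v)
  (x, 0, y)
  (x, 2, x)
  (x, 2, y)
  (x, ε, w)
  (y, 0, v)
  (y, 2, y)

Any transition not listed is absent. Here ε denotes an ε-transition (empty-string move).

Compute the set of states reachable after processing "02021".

{v, y}

Start: ε-closure({v}) = {v, y}.
Read '0': v→{v}, y→{v}; union {v}; ε-closure = {v, y}.
Read '2': v→{x}, y→{y}; union {x, y}; ε-closure = {v, w, x, y}.
Read '0': v→{v}, w→{x}, x→{y}, y→{v}; union {v, x, y}; ε-closure = {v, w, x, y}.
Read '2': v→{x}, w→{y}, x→{x, y}, y→{y}; union {x, y}; ε-closure = {v, w, x, y}.
Read '1': v→{v}, w→∅, x→∅, y→∅; union {v}; ε-closure = {v, y}.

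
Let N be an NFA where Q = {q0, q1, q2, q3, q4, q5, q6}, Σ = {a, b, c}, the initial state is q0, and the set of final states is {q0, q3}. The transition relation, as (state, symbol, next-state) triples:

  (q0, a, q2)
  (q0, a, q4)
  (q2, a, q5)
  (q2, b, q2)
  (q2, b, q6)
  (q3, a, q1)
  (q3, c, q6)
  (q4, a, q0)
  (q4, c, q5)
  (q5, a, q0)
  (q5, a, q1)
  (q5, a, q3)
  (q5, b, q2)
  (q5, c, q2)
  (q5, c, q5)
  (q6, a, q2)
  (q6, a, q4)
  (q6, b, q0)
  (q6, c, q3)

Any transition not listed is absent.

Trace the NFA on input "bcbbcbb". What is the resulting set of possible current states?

∅

Start in {q0}.
Read 'b': q0→∅; now ∅.
The set is empty and remains empty for the remaining 6 symbols.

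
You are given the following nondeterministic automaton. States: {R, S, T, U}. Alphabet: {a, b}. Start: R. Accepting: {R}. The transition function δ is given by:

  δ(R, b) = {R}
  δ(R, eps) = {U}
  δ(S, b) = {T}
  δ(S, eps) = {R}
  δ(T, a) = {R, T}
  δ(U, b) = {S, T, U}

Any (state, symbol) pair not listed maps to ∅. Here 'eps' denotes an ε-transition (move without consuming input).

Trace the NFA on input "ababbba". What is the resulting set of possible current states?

∅

Start: ε-closure({R}) = {R, U}.
Read 'a': {R, U} → ∅.
The set is empty and remains empty for the remaining 6 symbols.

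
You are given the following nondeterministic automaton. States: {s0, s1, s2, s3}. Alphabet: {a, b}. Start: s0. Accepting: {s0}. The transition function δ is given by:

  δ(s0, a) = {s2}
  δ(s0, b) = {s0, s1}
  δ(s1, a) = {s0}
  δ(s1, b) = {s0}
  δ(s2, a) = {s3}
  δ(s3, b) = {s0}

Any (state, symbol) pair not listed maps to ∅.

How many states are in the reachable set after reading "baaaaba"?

0

Start in {s0}.
Read 'b': {s0} → {s0, s1}.
Read 'a': {s0, s1} → {s0, s2}.
Read 'a': {s0, s2} → {s2, s3}.
Read 'a': {s2, s3} → {s3}.
Read 'a': {s3} → ∅.
The set is empty and remains empty for the remaining 2 symbols.
That set has 0 states.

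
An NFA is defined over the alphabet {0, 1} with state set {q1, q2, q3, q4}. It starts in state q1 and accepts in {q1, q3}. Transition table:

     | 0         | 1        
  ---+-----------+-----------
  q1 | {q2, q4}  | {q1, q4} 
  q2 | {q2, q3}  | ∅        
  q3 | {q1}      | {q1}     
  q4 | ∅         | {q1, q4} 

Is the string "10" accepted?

No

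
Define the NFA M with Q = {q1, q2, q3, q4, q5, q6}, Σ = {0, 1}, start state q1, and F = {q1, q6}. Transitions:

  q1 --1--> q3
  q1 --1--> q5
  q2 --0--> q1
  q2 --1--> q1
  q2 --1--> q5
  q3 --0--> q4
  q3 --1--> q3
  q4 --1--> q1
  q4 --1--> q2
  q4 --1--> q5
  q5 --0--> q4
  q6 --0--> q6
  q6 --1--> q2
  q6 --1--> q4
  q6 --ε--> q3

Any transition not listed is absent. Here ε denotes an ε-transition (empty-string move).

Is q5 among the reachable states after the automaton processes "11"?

Start in {q1}.
Read '1': {q1} → {q3, q5}.
Read '1': {q3, q5} → {q3}.
State q5 is not in {q3}.

No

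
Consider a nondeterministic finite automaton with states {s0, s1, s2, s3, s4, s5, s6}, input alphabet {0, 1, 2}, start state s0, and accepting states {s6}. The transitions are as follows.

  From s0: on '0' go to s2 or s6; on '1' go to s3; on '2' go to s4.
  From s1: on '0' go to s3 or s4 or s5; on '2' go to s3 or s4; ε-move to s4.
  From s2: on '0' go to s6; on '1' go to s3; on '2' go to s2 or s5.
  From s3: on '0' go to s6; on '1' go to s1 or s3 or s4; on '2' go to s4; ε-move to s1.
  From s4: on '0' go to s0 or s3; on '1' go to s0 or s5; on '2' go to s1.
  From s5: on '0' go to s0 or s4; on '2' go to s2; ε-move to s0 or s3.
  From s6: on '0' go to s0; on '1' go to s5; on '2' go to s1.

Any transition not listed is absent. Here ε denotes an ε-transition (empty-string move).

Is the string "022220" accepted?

Start in {s0}.
Read '0': {s0} → {s2, s6}.
Read '2': {s2, s6} → {s0, s1, s2, s3, s4, s5}.
Read '2': {s0, s1, s2, s3, s4, s5} → {s0, s1, s2, s3, s4, s5}.
Read '2': {s0, s1, s2, s3, s4, s5} → {s0, s1, s2, s3, s4, s5}.
Read '2': {s0, s1, s2, s3, s4, s5} → {s0, s1, s2, s3, s4, s5}.
Read '0': {s0, s1, s2, s3, s4, s5} → {s0, s1, s2, s3, s4, s5, s6}.
The final set {s0, s1, s2, s3, s4, s5, s6} contains the accepting state s6.

Yes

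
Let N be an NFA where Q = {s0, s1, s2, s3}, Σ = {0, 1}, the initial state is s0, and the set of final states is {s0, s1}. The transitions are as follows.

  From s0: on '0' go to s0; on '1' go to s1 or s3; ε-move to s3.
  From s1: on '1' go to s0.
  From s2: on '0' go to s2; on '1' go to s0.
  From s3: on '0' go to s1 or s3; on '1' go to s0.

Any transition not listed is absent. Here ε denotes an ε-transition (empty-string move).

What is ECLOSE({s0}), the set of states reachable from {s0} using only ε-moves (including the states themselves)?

Begin with {s0}.
ε-move s0 → s3; add s3.

{s0, s3}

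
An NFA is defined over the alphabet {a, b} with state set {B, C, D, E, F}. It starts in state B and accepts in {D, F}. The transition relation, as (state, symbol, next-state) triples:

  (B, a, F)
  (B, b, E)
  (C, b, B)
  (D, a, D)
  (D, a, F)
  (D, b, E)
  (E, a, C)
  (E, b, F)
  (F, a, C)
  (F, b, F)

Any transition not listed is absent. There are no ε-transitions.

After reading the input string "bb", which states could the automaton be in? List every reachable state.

Start in {B}.
Read 'b': B→{E}; now {E}.
Read 'b': E→{F}; now {F}.

{F}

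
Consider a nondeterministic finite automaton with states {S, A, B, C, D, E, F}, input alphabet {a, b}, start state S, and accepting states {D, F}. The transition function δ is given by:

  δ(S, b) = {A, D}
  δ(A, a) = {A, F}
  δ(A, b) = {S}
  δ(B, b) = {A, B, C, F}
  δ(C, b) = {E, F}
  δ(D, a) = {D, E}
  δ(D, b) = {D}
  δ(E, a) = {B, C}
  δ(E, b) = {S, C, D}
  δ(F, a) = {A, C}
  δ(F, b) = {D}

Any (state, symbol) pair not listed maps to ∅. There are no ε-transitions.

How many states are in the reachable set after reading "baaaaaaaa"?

Start in {S}.
Read 'b': {S} → {A, D}.
Read 'a': {A, D} → {A, D, E, F}.
Read 'a': {A, D, E, F} → {A, B, C, D, E, F}.
Read 'a': {A, B, C, D, E, F} → {A, B, C, D, E, F}.
Read 'a': {A, B, C, D, E, F} → {A, B, C, D, E, F}.
Read 'a': {A, B, C, D, E, F} → {A, B, C, D, E, F}.
Read 'a': {A, B, C, D, E, F} → {A, B, C, D, E, F}.
Read 'a': {A, B, C, D, E, F} → {A, B, C, D, E, F}.
Read 'a': {A, B, C, D, E, F} → {A, B, C, D, E, F}.
That set has 6 states.

6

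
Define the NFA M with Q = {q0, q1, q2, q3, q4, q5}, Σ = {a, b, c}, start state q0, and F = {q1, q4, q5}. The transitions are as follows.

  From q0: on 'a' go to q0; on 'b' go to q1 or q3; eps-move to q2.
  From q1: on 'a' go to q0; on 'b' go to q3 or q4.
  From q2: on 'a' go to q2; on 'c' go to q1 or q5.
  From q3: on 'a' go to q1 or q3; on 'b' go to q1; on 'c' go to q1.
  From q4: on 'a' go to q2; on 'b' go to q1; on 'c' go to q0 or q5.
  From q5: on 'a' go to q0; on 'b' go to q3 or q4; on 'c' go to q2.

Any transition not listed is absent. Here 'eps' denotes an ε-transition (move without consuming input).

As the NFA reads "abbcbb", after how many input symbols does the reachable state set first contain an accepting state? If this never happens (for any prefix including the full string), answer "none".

Start: ε-closure({q0}) = {q0, q2}.
Read 'a': {q0, q2} → {q0, q2}.
Read 'b': {q0, q2} → {q1, q3}.
None of the earlier sets intersect F, but {q1, q3} does.

2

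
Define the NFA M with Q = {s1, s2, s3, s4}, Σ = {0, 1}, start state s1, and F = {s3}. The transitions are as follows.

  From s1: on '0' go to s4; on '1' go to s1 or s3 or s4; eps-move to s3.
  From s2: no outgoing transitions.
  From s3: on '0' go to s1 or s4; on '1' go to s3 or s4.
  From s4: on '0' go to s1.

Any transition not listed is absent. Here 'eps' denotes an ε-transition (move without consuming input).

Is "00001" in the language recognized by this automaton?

Yes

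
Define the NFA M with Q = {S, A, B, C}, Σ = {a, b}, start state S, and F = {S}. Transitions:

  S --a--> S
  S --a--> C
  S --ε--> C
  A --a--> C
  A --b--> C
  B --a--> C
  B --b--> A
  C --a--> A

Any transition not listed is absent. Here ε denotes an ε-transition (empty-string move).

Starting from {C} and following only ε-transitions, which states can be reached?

{C}

Begin with {C}.
No ε-moves leave this set, so the closure equals the set itself.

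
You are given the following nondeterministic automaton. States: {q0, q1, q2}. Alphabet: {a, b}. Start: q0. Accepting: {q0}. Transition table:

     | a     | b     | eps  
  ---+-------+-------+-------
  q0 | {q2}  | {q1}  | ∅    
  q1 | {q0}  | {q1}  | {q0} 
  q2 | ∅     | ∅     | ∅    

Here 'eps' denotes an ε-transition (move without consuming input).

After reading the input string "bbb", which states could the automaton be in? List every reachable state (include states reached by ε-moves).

{q0, q1}

Start in {q0}.
Read 'b': q0→{q1}; union {q1}; ε-closure = {q0, q1}.
Read 'b': q0→{q1}, q1→{q1}; union {q1}; ε-closure = {q0, q1}.
Read 'b': q0→{q1}, q1→{q1}; union {q1}; ε-closure = {q0, q1}.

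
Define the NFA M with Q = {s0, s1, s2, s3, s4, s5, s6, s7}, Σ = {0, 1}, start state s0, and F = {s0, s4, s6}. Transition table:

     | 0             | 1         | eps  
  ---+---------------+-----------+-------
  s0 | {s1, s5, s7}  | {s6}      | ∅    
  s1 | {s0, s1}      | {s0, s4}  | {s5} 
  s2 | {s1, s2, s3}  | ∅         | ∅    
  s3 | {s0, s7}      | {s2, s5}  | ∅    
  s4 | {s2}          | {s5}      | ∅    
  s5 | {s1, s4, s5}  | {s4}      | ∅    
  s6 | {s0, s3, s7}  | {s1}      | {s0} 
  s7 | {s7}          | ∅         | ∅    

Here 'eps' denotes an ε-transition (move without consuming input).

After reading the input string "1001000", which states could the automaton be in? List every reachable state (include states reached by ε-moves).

{s0, s1, s2, s3, s4, s5, s7}

Start in {s0}.
Read '1': {s0} → {s0, s6}.
Read '0': {s0, s6} → {s0, s1, s3, s5, s7}.
Read '0': {s0, s1, s3, s5, s7} → {s0, s1, s4, s5, s7}.
Read '1': {s0, s1, s4, s5, s7} → {s0, s4, s5, s6}.
Read '0': {s0, s4, s5, s6} → {s0, s1, s2, s3, s4, s5, s7}.
Read '0': {s0, s1, s2, s3, s4, s5, s7} → {s0, s1, s2, s3, s4, s5, s7}.
Read '0': {s0, s1, s2, s3, s4, s5, s7} → {s0, s1, s2, s3, s4, s5, s7}.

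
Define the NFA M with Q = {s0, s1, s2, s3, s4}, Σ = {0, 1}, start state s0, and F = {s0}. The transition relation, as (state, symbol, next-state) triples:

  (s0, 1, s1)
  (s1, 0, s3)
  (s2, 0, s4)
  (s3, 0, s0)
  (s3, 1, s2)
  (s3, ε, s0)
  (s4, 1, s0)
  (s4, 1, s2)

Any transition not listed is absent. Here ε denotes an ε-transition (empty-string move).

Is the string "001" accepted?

No

Start in {s0}.
Read '0': {s0} → ∅.
The set is empty and remains empty for the remaining 2 symbols.
The final set ∅ contains no accepting state.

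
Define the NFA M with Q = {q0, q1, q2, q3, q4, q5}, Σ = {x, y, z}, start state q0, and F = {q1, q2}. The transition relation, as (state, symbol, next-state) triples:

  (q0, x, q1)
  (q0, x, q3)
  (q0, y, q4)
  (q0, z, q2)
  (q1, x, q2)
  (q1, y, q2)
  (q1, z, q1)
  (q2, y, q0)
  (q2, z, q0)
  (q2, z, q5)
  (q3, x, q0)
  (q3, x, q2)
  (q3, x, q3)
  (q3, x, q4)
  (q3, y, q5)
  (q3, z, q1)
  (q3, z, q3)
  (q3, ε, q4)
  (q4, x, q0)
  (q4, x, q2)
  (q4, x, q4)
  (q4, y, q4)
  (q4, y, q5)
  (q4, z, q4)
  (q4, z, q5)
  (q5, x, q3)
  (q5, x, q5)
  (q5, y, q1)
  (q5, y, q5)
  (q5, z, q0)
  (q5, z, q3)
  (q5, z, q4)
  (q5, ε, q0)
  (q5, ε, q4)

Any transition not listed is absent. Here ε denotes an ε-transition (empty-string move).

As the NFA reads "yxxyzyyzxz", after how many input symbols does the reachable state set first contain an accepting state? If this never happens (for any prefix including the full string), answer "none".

2

Start in {q0}.
Read 'y': {q0} → {q4}.
Read 'x': {q4} → {q0, q2, q4}.
None of the earlier sets intersect F, but {q0, q2, q4} does.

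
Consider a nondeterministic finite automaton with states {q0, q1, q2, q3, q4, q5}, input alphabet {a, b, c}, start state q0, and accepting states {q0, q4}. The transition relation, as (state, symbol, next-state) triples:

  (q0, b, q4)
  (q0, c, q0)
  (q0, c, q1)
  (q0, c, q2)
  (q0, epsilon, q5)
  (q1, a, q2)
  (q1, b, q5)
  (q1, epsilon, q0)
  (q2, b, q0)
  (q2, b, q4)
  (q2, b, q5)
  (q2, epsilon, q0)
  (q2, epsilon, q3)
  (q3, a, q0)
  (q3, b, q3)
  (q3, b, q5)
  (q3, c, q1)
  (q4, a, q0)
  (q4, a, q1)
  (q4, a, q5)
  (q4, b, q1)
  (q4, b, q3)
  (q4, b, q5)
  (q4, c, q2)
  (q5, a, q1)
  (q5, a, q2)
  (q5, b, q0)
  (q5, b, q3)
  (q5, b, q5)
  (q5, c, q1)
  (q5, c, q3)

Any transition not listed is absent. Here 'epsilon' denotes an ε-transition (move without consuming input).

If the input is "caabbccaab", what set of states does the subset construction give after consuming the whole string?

Start: ε-closure({q0}) = {q0, q5}.
Read 'c': q0→{q0, q1, q2}, q5→{q1, q3}; union {q0, q1, q2, q3}; ε-closure = {q0, q1, q2, q3, q5}.
Read 'a': q0→∅, q1→{q2}, q2→∅, q3→{q0}, q5→{q1, q2}; union {q0, q1, q2}; ε-closure = {q0, q1, q2, q3, q5}.
Read 'a': q0→∅, q1→{q2}, q2→∅, q3→{q0}, q5→{q1, q2}; union {q0, q1, q2}; ε-closure = {q0, q1, q2, q3, q5}.
Read 'b': q0→{q4}, q1→{q5}, q2→{q0, q4, q5}, q3→{q3, q5}, q5→{q0, q3, q5}; now {q0, q3, q4, q5}.
Read 'b': q0→{q4}, q3→{q3, q5}, q4→{q1, q3, q5}, q5→{q0, q3, q5}; now {q0, q1, q3, q4, q5}.
Read 'c': q0→{q0, q1, q2}, q1→∅, q3→{q1}, q4→{q2}, q5→{q1, q3}; union {q0, q1, q2, q3}; ε-closure = {q0, q1, q2, q3, q5}.
Read 'c': q0→{q0, q1, q2}, q1→∅, q2→∅, q3→{q1}, q5→{q1, q3}; union {q0, q1, q2, q3}; ε-closure = {q0, q1, q2, q3, q5}.
Read 'a': q0→∅, q1→{q2}, q2→∅, q3→{q0}, q5→{q1, q2}; union {q0, q1, q2}; ε-closure = {q0, q1, q2, q3, q5}.
Read 'a': q0→∅, q1→{q2}, q2→∅, q3→{q0}, q5→{q1, q2}; union {q0, q1, q2}; ε-closure = {q0, q1, q2, q3, q5}.
Read 'b': q0→{q4}, q1→{q5}, q2→{q0, q4, q5}, q3→{q3, q5}, q5→{q0, q3, q5}; now {q0, q3, q4, q5}.

{q0, q3, q4, q5}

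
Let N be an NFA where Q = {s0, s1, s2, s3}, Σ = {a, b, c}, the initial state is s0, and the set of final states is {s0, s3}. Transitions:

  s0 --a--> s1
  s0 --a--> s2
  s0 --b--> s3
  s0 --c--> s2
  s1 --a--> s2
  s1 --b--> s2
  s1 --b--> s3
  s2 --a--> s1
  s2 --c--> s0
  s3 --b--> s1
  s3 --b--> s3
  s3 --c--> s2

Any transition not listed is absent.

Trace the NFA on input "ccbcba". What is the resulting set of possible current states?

Start in {s0}.
Read 'c': s0→{s2}; now {s2}.
Read 'c': s2→{s0}; now {s0}.
Read 'b': s0→{s3}; now {s3}.
Read 'c': s3→{s2}; now {s2}.
Read 'b': s2→∅; now ∅.
The set is empty and remains empty for the remaining 1 symbol.

∅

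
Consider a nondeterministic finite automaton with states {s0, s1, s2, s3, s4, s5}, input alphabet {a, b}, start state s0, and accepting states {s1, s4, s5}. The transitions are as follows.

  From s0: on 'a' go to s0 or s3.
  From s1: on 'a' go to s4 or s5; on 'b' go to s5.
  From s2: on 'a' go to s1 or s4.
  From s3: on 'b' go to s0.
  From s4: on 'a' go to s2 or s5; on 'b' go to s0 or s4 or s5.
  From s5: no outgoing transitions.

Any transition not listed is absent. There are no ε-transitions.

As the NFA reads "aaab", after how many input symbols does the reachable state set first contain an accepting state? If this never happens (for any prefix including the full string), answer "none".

none

Start in {s0}.
Read 'a': {s0} → {s0, s3}.
Read 'a': {s0, s3} → {s0, s3}.
Read 'a': {s0, s3} → {s0, s3}.
Read 'b': {s0, s3} → {s0}.
No reachable set along the way intersects F.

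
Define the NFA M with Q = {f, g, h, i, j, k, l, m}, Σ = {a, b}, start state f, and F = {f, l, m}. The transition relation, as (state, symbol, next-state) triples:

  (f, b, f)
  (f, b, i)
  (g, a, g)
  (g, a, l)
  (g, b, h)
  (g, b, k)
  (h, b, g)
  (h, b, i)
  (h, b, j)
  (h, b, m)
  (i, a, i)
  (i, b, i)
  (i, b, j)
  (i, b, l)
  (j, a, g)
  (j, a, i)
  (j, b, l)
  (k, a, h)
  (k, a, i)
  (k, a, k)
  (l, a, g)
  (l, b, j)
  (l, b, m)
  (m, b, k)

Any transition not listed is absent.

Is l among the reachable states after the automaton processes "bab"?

Start in {f}.
Read 'b': {f} → {f, i}.
Read 'a': {f, i} → {i}.
Read 'b': {i} → {i, j, l}.
State l is in {i, j, l}.

Yes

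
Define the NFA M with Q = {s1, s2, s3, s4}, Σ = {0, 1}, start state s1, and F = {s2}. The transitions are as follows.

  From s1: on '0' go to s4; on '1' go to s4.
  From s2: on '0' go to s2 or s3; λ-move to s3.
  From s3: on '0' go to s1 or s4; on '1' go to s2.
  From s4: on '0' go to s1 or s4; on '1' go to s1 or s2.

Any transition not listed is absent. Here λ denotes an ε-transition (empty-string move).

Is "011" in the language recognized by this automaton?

Start in {s1}.
Read '0': {s1} → {s4}.
Read '1': {s4} → {s1, s2, s3}.
Read '1': {s1, s2, s3} → {s2, s3, s4}.
The final set {s2, s3, s4} contains the accepting state s2.

Yes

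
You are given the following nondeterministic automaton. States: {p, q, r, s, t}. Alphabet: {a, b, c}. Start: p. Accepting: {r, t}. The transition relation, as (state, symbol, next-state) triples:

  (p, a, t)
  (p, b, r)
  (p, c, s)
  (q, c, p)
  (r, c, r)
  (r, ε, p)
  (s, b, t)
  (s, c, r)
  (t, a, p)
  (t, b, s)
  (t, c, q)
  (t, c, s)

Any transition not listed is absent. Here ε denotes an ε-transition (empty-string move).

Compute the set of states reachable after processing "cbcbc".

Start in {p}.
Read 'c': {p} → {s}.
Read 'b': {s} → {t}.
Read 'c': {t} → {q, s}.
Read 'b': {q, s} → {t}.
Read 'c': {t} → {q, s}.

{q, s}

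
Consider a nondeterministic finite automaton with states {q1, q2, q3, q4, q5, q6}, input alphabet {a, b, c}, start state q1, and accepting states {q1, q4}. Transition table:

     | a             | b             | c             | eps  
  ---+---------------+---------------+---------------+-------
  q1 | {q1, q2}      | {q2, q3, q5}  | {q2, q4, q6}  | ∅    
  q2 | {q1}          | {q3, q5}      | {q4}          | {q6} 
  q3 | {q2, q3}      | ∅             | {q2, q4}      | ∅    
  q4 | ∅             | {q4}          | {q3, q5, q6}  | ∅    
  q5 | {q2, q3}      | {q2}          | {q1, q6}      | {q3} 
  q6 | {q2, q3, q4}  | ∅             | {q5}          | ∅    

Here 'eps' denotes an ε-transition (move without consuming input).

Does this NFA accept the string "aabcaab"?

Start in {q1}.
Read 'a': q1→{q1, q2}; union {q1, q2}; ε-closure = {q1, q2, q6}.
Read 'a': q1→{q1, q2}, q2→{q1}, q6→{q2, q3, q4}; union {q1, q2, q3, q4}; ε-closure = {q1, q2, q3, q4, q6}.
Read 'b': q1→{q2, q3, q5}, q2→{q3, q5}, q3→∅, q4→{q4}, q6→∅; union {q2, q3, q4, q5}; ε-closure = {q2, q3, q4, q5, q6}.
Read 'c': q2→{q4}, q3→{q2, q4}, q4→{q3, q5, q6}, q5→{q1, q6}, q6→{q5}; now {q1, q2, q3, q4, q5, q6}.
Read 'a': q1→{q1, q2}, q2→{q1}, q3→{q2, q3}, q4→∅, q5→{q2, q3}, q6→{q2, q3, q4}; union {q1, q2, q3, q4}; ε-closure = {q1, q2, q3, q4, q6}.
Read 'a': q1→{q1, q2}, q2→{q1}, q3→{q2, q3}, q4→∅, q6→{q2, q3, q4}; union {q1, q2, q3, q4}; ε-closure = {q1, q2, q3, q4, q6}.
Read 'b': q1→{q2, q3, q5}, q2→{q3, q5}, q3→∅, q4→{q4}, q6→∅; union {q2, q3, q4, q5}; ε-closure = {q2, q3, q4, q5, q6}.
The final set {q2, q3, q4, q5, q6} contains the accepting state q4.

Yes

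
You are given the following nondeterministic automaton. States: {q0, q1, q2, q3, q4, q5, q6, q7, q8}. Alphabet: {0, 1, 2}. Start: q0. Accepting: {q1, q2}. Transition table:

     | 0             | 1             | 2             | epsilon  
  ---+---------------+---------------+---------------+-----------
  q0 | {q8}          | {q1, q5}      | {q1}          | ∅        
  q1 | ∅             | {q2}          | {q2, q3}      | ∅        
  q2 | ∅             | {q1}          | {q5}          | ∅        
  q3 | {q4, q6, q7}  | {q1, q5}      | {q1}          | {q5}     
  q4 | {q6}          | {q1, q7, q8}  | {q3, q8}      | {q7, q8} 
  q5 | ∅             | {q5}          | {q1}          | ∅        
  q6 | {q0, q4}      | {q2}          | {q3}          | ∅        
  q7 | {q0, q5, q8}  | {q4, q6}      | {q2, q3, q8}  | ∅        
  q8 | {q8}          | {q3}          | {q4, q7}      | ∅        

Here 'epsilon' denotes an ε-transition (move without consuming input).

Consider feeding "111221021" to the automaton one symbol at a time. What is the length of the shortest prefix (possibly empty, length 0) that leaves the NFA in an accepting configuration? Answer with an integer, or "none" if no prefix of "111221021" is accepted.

Start in {q0}.
Read '1': {q0} → {q1, q5}.
None of the earlier sets intersect F, but {q1, q5} does.

1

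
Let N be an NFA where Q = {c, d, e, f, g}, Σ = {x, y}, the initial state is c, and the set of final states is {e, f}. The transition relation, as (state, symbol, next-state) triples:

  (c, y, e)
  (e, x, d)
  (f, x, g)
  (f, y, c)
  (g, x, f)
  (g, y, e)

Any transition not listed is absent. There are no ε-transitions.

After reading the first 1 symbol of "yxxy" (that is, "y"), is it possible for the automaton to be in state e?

Yes

Start in {c}.
Read 'y': c→{e}; now {e}.
State e is in {e}.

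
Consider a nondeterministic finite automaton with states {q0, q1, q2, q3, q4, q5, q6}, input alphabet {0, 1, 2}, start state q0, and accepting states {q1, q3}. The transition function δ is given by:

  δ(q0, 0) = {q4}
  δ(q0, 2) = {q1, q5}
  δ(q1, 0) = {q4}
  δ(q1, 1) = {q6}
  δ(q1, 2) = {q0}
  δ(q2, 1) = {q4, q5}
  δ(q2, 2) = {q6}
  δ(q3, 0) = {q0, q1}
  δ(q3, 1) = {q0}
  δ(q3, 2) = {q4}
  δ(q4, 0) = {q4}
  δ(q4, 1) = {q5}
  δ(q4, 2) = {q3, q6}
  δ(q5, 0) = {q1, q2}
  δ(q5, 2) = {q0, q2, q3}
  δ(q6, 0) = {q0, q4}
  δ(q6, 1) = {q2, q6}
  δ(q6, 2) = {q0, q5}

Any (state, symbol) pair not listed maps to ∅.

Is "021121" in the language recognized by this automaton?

Start in {q0}.
Read '0': {q0} → {q4}.
Read '2': {q4} → {q3, q6}.
Read '1': {q3, q6} → {q0, q2, q6}.
Read '1': {q0, q2, q6} → {q2, q4, q5, q6}.
Read '2': {q2, q4, q5, q6} → {q0, q2, q3, q5, q6}.
Read '1': {q0, q2, q3, q5, q6} → {q0, q2, q4, q5, q6}.
The final set {q0, q2, q4, q5, q6} contains no accepting state.

No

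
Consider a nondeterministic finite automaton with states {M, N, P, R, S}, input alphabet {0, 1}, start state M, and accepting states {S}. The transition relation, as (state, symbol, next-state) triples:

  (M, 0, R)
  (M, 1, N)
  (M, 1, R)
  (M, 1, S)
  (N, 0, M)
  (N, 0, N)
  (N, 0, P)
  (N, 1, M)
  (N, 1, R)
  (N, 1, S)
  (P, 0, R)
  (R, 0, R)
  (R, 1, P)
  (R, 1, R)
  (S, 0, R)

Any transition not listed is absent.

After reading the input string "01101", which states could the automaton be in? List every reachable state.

Start in {M}.
Read '0': M→{R}; now {R}.
Read '1': R→{P, R}; now {P, R}.
Read '1': P→∅, R→{P, R}; now {P, R}.
Read '0': P→{R}, R→{R}; now {R}.
Read '1': R→{P, R}; now {P, R}.

{P, R}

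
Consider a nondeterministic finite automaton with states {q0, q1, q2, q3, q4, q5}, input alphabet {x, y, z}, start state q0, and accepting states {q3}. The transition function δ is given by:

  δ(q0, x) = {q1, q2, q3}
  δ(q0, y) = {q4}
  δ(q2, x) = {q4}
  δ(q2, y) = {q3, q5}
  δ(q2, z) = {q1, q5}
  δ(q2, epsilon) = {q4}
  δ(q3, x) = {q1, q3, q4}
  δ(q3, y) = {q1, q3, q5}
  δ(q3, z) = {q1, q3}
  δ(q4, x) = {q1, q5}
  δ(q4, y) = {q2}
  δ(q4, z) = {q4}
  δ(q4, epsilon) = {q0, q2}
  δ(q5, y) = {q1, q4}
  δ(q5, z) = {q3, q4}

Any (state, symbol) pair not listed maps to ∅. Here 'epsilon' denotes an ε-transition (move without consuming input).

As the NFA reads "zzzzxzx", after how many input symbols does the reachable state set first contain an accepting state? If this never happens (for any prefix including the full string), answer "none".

Start in {q0}.
Read 'z': {q0} → ∅.
The set is empty and remains empty for the remaining 6 symbols.
No reachable set along the way intersects F.

none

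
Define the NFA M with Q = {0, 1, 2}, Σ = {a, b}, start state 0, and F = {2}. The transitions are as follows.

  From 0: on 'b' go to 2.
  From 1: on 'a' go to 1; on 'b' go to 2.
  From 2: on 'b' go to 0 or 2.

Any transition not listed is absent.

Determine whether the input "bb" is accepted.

Yes

Start in {0}.
Read 'b': 0→{2}; now {2}.
Read 'b': 2→{0, 2}; now {0, 2}.
The final set {0, 2} contains the accepting state 2.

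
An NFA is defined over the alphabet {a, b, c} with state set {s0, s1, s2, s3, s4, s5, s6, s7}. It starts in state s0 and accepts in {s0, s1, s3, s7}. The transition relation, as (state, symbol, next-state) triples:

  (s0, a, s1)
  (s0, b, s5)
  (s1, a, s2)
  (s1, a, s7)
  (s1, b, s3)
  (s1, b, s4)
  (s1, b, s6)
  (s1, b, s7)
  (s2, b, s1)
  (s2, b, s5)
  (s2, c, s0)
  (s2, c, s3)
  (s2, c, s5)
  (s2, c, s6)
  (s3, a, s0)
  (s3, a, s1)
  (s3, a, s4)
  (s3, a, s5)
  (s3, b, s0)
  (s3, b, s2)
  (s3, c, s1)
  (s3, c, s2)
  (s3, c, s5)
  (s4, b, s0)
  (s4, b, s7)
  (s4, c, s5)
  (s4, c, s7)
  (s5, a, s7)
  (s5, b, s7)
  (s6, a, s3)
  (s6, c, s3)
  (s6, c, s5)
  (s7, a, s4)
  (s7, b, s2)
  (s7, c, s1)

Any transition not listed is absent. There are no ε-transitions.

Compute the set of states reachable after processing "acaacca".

Start in {s0}.
Read 'a': s0→{s1}; now {s1}.
Read 'c': s1→∅; now ∅.
The set is empty and remains empty for the remaining 5 symbols.

∅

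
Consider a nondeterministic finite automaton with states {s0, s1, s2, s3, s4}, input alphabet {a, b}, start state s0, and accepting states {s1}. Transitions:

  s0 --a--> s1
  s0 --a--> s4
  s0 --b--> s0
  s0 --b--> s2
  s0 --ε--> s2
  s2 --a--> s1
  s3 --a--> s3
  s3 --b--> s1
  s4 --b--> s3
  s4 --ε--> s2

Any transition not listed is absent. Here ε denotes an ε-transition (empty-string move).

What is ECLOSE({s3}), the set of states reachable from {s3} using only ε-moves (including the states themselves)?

{s3}

Begin with {s3}.
No ε-moves leave this set, so the closure equals the set itself.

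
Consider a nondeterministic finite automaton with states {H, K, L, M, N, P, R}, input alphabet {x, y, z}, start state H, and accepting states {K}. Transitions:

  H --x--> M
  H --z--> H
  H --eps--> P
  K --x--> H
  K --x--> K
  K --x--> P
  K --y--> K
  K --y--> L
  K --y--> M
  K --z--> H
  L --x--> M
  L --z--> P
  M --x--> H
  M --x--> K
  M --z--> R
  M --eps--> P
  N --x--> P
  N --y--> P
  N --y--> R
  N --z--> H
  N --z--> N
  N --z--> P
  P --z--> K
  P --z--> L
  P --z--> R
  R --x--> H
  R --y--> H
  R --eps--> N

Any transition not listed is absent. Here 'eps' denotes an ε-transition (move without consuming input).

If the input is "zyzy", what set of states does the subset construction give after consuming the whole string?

Start: ε-closure({H}) = {H, P}.
Read 'z': H→{H}, P→{K, L, R}; union {H, K, L, R}; ε-closure = {H, K, L, N, P, R}.
Read 'y': H→∅, K→{K, L, M}, L→∅, N→{P, R}, P→∅, R→{H}; union {H, K, L, M, P, R}; ε-closure = {H, K, L, M, N, P, R}.
Read 'z': H→{H}, K→{H}, L→{P}, M→{R}, N→{H, N, P}, P→{K, L, R}, R→∅; now {H, K, L, N, P, R}.
Read 'y': H→∅, K→{K, L, M}, L→∅, N→{P, R}, P→∅, R→{H}; union {H, K, L, M, P, R}; ε-closure = {H, K, L, M, N, P, R}.

{H, K, L, M, N, P, R}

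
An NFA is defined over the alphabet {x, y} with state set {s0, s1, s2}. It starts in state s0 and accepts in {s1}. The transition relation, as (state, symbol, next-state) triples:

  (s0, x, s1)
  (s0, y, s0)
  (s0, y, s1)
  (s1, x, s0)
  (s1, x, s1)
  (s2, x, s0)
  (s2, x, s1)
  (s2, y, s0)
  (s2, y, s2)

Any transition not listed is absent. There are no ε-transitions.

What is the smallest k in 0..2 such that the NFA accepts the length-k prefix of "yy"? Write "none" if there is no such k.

1

Start in {s0}.
Read 'y': s0→{s0, s1}; now {s0, s1}.
None of the earlier sets intersect F, but {s0, s1} does.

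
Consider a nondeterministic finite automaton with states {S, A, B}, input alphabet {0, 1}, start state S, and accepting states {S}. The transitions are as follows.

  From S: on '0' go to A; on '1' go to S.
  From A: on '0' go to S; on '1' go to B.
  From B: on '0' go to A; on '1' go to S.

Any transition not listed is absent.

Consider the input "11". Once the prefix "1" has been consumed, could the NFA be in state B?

No

Start in {S}.
Read '1': {S} → {S}.
State B is not in {S}.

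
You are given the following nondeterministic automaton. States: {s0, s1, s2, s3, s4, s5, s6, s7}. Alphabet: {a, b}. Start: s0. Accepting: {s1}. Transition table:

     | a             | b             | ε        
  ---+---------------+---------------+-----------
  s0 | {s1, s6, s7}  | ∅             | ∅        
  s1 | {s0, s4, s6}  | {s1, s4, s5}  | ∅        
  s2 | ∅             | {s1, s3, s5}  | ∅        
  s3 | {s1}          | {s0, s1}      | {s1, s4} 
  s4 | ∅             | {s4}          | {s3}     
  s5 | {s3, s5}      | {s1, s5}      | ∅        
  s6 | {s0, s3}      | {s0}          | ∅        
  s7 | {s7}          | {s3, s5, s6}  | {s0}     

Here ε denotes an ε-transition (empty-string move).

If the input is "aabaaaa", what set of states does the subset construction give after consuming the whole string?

Start in {s0}.
Read 'a': s0→{s1, s6, s7}; union {s1, s6, s7}; ε-closure = {s0, s1, s6, s7}.
Read 'a': s0→{s1, s6, s7}, s1→{s0, s4, s6}, s6→{s0, s3}, s7→{s7}; now {s0, s1, s3, s4, s6, s7}.
Read 'b': s0→∅, s1→{s1, s4, s5}, s3→{s0, s1}, s4→{s4}, s6→{s0}, s7→{s3, s5, s6}; now {s0, s1, s3, s4, s5, s6}.
Read 'a': s0→{s1, s6, s7}, s1→{s0, s4, s6}, s3→{s1}, s4→∅, s5→{s3, s5}, s6→{s0, s3}; now {s0, s1, s3, s4, s5, s6, s7}.
Read 'a': s0→{s1, s6, s7}, s1→{s0, s4, s6}, s3→{s1}, s4→∅, s5→{s3, s5}, s6→{s0, s3}, s7→{s7}; now {s0, s1, s3, s4, s5, s6, s7}.
Read 'a': s0→{s1, s6, s7}, s1→{s0, s4, s6}, s3→{s1}, s4→∅, s5→{s3, s5}, s6→{s0, s3}, s7→{s7}; now {s0, s1, s3, s4, s5, s6, s7}.
Read 'a': s0→{s1, s6, s7}, s1→{s0, s4, s6}, s3→{s1}, s4→∅, s5→{s3, s5}, s6→{s0, s3}, s7→{s7}; now {s0, s1, s3, s4, s5, s6, s7}.

{s0, s1, s3, s4, s5, s6, s7}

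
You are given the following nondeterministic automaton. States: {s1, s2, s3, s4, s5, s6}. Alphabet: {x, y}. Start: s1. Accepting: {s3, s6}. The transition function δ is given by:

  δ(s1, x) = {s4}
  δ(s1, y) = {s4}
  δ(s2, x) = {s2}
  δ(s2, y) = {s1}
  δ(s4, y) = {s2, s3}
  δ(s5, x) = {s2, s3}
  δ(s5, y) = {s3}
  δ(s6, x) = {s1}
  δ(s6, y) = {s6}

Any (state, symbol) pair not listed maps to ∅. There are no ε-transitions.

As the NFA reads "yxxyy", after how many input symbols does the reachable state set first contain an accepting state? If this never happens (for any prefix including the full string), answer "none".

none

Start in {s1}.
Read 'y': {s1} → {s4}.
Read 'x': {s4} → ∅.
The set is empty and remains empty for the remaining 3 symbols.
No reachable set along the way intersects F.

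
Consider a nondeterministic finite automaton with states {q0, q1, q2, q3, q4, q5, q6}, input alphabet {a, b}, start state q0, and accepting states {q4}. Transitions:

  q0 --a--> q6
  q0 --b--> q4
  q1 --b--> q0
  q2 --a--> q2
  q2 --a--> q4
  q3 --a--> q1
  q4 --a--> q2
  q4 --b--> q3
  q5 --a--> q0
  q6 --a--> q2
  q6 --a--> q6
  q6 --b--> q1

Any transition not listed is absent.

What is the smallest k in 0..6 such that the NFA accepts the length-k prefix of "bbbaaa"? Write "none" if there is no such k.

Start in {q0}.
Read 'b': q0→{q4}; now {q4}.
None of the earlier sets intersect F, but {q4} does.

1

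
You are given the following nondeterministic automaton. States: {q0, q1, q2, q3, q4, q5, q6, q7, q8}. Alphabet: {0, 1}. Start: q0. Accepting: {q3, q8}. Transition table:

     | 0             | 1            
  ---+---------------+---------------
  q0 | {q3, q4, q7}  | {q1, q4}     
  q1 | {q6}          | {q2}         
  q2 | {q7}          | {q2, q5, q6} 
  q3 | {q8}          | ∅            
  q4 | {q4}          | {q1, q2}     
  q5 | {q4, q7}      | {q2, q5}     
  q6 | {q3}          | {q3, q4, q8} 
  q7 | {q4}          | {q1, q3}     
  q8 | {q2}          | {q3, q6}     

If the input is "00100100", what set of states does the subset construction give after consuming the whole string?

{q2, q3, q4, q8}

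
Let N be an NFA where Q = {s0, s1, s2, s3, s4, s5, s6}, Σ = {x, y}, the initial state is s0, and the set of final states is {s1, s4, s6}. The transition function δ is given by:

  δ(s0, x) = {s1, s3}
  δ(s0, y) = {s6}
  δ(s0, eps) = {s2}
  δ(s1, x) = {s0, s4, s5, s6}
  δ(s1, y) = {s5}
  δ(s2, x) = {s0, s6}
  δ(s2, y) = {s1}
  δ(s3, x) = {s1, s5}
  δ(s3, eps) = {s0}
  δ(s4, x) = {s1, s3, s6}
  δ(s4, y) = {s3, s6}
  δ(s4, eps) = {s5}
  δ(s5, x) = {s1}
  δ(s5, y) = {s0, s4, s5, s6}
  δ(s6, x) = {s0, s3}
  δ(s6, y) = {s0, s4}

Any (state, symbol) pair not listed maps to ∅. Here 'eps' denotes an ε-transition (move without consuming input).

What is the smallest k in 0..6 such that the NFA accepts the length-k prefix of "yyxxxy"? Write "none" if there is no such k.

1

Start: ε-closure({s0}) = {s0, s2}.
Read 'y': s0→{s6}, s2→{s1}; now {s1, s6}.
None of the earlier sets intersect F, but {s1, s6} does.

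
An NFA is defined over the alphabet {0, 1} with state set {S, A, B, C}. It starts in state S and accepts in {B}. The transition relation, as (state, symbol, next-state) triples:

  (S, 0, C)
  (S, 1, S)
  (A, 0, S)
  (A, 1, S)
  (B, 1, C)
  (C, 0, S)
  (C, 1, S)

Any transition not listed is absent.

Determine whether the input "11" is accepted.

No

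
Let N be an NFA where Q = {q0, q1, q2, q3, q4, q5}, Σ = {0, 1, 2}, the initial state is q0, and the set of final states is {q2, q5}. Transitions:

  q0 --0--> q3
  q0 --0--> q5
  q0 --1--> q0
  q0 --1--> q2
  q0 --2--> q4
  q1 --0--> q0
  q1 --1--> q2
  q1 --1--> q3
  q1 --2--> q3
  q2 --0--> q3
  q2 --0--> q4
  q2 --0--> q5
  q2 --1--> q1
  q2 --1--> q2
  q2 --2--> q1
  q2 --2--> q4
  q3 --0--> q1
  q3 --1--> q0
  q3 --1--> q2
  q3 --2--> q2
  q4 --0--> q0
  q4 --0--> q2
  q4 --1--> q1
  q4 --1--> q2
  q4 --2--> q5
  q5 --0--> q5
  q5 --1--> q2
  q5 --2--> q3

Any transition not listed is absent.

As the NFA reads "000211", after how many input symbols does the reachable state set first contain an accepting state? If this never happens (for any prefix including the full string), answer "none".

Start in {q0}.
Read '0': {q0} → {q3, q5}.
None of the earlier sets intersect F, but {q3, q5} does.

1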